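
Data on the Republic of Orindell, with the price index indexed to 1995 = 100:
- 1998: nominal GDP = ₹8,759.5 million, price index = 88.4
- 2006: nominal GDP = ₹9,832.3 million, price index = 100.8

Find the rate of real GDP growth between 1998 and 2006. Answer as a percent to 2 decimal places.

Deflate each year: 1998 → 8759.5/0.884 = 9908.94; 2006 → 9832.3/1.008 = 9754.27.
So real GDP changed by 9754.27/9908.94 − 1 = -0.0156, i.e. -1.56%.

-1.56%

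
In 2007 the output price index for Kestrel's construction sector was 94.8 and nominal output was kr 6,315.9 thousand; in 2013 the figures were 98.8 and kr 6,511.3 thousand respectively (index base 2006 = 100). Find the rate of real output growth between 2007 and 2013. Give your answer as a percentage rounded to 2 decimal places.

Real output 2007 = 6315.9 / 0.948 = 6662.34.
Real output 2013 = 6511.3 / 0.988 = 6590.38.
Real growth = 6590.38 / 6662.34 − 1 = -0.0108.

-1.08%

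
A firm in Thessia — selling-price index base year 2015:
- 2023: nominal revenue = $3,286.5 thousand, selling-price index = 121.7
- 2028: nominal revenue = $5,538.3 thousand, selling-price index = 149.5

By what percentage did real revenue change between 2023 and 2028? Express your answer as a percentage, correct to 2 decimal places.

Deflate each year: 2023 → 3286.5/1.217 = 2700.49; 2028 → 5538.3/1.495 = 3704.55.
So real revenue changed by 3704.55/2700.49 − 1 = 0.3718, i.e. 37.18%.

37.18%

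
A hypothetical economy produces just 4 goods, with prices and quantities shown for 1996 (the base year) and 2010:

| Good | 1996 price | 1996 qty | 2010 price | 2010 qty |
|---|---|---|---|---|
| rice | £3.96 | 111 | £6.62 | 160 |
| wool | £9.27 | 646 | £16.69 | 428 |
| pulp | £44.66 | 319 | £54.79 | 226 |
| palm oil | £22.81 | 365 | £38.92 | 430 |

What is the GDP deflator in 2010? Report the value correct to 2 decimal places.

152.31

Nominal GDP 2010 = 6.62·160 + 16.69·428 + 54.79·226 + 38.92·430 = 37320.66.
Real GDP 2010 (at 1996 prices) = 3.96·160 + 9.27·428 + 44.66·226 + 22.81·430 = 24502.62.
Deflator = Nominal/Real × 100 = 37320.66/24502.62 × 100 = 152.313.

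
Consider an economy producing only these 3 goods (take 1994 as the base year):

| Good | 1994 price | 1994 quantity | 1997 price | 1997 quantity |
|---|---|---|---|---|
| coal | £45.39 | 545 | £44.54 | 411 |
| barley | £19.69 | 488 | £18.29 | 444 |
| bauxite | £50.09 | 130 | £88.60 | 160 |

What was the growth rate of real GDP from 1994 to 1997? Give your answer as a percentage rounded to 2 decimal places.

-13.33%

Real GDP 1994 = Nominal GDP 1994 = 45.39·545 + 19.69·488 + 50.09·130 = 40857.97.
Real GDP 1997 (at 1994 prices) = 45.39·411 + 19.69·444 + 50.09·160 = 35412.05.
Real growth = 35412.05/40857.97 − 1 = -0.1333.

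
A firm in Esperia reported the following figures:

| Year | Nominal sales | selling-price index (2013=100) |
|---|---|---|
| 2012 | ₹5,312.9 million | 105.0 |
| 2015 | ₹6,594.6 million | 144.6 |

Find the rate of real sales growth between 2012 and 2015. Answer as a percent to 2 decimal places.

-9.87%

Real sales 2012 = 5312.9 / 1.050 = 5059.90.
Real sales 2015 = 6594.6 / 1.446 = 4560.58.
Real growth = 4560.58 / 5059.90 − 1 = -0.0987.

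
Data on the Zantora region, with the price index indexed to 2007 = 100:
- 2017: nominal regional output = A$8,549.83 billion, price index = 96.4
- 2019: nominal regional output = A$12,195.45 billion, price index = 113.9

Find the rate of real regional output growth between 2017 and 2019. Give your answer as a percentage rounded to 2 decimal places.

Deflate each year: 2017 → 8549.83/0.964 = 8869.12; 2019 → 12195.45/1.139 = 10707.16.
So real regional output changed by 10707.16/8869.12 − 1 = 0.2072, i.e. 20.72%.

20.72%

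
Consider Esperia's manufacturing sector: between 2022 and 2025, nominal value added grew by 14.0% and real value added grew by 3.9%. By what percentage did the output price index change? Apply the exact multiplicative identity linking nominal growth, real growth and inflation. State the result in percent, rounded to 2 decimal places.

(1 + g_nom) = (1 + g_real)(1 + π), so π = 1.1400 / 1.0390 − 1 = 0.09721.

9.72%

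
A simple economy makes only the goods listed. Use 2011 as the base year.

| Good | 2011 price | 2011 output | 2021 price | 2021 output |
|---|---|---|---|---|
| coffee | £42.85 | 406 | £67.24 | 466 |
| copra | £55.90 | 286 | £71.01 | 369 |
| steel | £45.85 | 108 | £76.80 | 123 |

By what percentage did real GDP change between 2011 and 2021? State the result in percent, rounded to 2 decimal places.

Real GDP 2011 = Nominal GDP 2011 = 42.85·406 + 55.90·286 + 45.85·108 = 38336.30.
Real GDP 2021 (at 2011 prices) = 42.85·466 + 55.90·369 + 45.85·123 = 46234.75.
Real growth = 46234.75/38336.30 − 1 = 0.2060.

20.60%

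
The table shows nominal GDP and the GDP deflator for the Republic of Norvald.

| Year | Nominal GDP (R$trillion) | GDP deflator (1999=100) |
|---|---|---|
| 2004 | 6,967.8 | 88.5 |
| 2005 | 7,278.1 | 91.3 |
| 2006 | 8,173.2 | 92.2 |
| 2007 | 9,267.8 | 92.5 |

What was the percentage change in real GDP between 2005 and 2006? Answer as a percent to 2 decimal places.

11.20%

Real GDP 2005 = 7278.1/0.913 = 7971.63.
Real GDP 2006 = 8173.2/0.922 = 8864.64.
Change = 8864.64/7971.63 − 1 = 0.1120.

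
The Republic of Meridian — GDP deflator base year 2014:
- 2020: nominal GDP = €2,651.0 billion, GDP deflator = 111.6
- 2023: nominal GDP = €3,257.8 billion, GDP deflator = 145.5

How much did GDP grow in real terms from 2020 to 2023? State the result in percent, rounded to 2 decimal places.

-5.74%

Real GDP 2020 = 2651.0 / 1.116 = 2375.45.
Real GDP 2023 = 3257.8 / 1.455 = 2239.04.
Real growth = 2239.04 / 2375.45 − 1 = -0.0574.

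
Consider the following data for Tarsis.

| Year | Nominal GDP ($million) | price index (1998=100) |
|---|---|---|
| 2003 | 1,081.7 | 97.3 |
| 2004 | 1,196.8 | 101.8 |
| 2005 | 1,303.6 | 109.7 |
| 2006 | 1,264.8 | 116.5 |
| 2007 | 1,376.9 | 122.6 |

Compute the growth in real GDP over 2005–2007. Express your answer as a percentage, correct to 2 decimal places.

Real GDP 2005 = 1303.6/1.097 = 1188.33.
Real GDP 2007 = 1376.9/1.226 = 1123.08.
Change = 1123.08/1188.33 − 1 = -0.0549.

-5.49%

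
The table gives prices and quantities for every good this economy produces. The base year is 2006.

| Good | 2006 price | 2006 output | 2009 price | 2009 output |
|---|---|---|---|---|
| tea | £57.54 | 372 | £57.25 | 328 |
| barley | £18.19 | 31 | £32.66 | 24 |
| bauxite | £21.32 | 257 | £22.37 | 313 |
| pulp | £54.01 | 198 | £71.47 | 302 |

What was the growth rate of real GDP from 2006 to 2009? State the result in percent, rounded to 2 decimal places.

Real GDP 2006 = Nominal GDP 2006 = 57.54·372 + 18.19·31 + 21.32·257 + 54.01·198 = 38141.99.
Real GDP 2009 (at 2006 prices) = 57.54·328 + 18.19·24 + 21.32·313 + 54.01·302 = 42293.86.
Real growth = 42293.86/38141.99 − 1 = 0.1089.

10.89%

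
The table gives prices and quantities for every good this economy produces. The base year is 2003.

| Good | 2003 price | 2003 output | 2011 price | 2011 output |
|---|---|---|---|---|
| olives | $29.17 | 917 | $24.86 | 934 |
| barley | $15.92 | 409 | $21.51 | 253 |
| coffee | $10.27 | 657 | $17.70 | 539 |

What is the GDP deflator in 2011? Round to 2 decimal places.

103.79

Nominal GDP 2011 = 24.86·934 + 21.51·253 + 17.70·539 = 38201.57.
Real GDP 2011 (at 2003 prices) = 29.17·934 + 15.92·253 + 10.27·539 = 36808.07.
Deflator = Nominal/Real × 100 = 38201.57/36808.07 × 100 = 103.786.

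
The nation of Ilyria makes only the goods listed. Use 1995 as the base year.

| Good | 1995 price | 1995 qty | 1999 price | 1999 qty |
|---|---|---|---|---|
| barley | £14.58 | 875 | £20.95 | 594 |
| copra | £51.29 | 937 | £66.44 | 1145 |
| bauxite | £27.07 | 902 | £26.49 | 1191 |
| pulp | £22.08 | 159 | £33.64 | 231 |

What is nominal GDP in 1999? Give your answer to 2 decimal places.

Nominal GDP 1999 = Σ (p_1999 × q_1999) = 20.95·594 + 66.44·1145 + 26.49·1191 + 33.64·231 = 127838.53.

£127838.53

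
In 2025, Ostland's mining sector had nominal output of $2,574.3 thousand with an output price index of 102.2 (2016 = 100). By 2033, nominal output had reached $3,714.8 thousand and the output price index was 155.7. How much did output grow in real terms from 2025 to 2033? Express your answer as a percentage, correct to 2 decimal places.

Deflate each year: 2025 → 2574.3/1.022 = 2518.88; 2033 → 3714.8/1.557 = 2385.87.
So real output changed by 2385.87/2518.88 − 1 = -0.0528, i.e. -5.28%.

-5.28%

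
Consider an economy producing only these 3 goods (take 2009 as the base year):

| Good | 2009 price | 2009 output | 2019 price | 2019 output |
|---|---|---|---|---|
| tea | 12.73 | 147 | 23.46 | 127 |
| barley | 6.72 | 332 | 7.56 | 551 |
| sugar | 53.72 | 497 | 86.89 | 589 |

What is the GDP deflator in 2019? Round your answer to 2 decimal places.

Nominal GDP 2019 = 23.46·127 + 7.56·551 + 86.89·589 = 58323.19.
Real GDP 2019 (at 2009 prices) = 12.73·127 + 6.72·551 + 53.72·589 = 36960.51.
Deflator = Nominal/Real × 100 = 58323.19/36960.51 × 100 = 157.799.

157.80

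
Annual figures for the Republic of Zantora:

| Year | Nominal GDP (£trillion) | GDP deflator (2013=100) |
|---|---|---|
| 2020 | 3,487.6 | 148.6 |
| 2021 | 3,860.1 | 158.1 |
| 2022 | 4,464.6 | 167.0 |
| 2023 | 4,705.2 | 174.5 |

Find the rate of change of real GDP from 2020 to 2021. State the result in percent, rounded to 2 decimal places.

4.03%

Real GDP 2020 = 3487.6/1.486 = 2346.97.
Real GDP 2021 = 3860.1/1.581 = 2441.56.
Change = 2441.56/2346.97 − 1 = 0.0403.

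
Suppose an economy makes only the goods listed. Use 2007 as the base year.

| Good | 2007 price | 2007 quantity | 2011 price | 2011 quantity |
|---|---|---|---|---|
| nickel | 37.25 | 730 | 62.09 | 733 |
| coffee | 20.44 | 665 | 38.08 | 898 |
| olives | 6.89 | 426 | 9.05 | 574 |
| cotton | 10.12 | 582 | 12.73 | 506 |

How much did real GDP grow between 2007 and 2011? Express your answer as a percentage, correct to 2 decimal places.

10.33%

Real GDP 2007 = Nominal GDP 2007 = 37.25·730 + 20.44·665 + 6.89·426 + 10.12·582 = 49610.08.
Real GDP 2011 (at 2007 prices) = 37.25·733 + 20.44·898 + 6.89·574 + 10.12·506 = 54734.95.
Real growth = 54734.95/49610.08 − 1 = 0.1033.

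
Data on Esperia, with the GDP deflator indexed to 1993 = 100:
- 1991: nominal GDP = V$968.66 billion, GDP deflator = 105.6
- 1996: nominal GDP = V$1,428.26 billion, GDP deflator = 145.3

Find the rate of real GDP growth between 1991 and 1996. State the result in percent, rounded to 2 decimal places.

7.16%

Deflate each year: 1991 → 968.66/1.056 = 917.29; 1996 → 1428.26/1.453 = 982.97.
So real GDP changed by 982.97/917.29 − 1 = 0.0716, i.e. 7.16%.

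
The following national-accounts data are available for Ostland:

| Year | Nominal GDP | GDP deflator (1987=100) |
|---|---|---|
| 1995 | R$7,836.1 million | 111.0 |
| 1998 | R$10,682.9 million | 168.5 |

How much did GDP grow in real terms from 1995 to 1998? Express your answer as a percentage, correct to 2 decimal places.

-10.19%

Real GDP 1995 = 7836.1 / 1.110 = 7059.55.
Real GDP 1998 = 10682.9 / 1.685 = 6340.00.
Real growth = 6340.00 / 7059.55 − 1 = -0.1019.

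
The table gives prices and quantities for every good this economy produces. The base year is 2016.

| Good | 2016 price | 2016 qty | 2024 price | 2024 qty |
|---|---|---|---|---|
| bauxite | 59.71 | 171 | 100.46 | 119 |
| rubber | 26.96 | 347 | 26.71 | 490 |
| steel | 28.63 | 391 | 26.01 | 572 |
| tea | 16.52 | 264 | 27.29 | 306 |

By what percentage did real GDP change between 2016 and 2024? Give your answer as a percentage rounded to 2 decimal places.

18.87%

Real GDP 2016 = Nominal GDP 2016 = 59.71·171 + 26.96·347 + 28.63·391 + 16.52·264 = 35121.14.
Real GDP 2024 (at 2016 prices) = 59.71·119 + 26.96·490 + 28.63·572 + 16.52·306 = 41747.37.
Real growth = 41747.37/35121.14 − 1 = 0.1887.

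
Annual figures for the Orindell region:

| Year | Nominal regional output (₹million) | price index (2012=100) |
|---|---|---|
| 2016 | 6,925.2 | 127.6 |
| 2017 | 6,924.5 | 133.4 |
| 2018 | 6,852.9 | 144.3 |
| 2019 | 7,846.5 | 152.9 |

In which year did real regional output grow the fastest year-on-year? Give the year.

2019

2017: real = 6924.5/1.334 = 5190.78; growth vs 2016 (5427.27) = -4.36%.
2018: real = 6852.9/1.443 = 4749.06; growth vs 2017 (5190.78) = -8.51%.
2019: real = 7846.5/1.529 = 5131.79; growth vs 2018 (4749.06) = 8.06%.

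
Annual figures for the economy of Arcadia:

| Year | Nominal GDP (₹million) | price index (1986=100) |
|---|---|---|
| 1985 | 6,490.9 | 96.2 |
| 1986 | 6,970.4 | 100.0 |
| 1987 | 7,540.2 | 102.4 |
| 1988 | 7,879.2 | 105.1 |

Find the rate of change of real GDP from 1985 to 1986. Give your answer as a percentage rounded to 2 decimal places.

Real GDP 1985 = 6490.9/0.962 = 6747.30.
Real GDP 1986 = 6970.4/1.000 = 6970.40.
Change = 6970.40/6747.30 − 1 = 0.0331.

3.31%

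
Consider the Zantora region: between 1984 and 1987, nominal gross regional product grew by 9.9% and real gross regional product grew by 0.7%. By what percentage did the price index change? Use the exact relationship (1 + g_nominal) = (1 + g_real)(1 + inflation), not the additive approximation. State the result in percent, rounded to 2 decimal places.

9.14%

(1 + g_nom) = (1 + g_real)(1 + π), so π = 1.0990 / 1.0070 − 1 = 0.09136.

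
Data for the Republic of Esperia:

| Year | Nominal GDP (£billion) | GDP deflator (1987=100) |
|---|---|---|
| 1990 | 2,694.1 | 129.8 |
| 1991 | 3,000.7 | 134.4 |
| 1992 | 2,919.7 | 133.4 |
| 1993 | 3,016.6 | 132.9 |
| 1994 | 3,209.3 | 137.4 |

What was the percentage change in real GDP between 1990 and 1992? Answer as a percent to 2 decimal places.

5.45%

Real GDP 1990 = 2694.1/1.298 = 2075.58.
Real GDP 1992 = 2919.7/1.334 = 2188.68.
Change = 2188.68/2075.58 − 1 = 0.0545.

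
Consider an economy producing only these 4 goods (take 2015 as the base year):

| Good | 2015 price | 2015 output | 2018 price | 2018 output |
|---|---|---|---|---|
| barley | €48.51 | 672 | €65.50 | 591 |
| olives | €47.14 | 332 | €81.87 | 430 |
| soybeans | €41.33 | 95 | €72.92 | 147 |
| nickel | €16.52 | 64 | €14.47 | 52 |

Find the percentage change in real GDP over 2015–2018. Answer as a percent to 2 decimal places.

4.96%

Real GDP 2015 = Nominal GDP 2015 = 48.51·672 + 47.14·332 + 41.33·95 + 16.52·64 = 53232.83.
Real GDP 2018 (at 2015 prices) = 48.51·591 + 47.14·430 + 41.33·147 + 16.52·52 = 55874.16.
Real growth = 55874.16/53232.83 − 1 = 0.0496.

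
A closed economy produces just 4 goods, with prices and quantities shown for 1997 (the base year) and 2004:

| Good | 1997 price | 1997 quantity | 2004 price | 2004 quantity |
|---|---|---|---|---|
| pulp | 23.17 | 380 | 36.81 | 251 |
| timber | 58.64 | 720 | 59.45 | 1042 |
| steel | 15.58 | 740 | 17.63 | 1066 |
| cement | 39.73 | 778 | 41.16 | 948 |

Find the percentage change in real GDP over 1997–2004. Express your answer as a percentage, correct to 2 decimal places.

Real GDP 1997 = Nominal GDP 1997 = 23.17·380 + 58.64·720 + 15.58·740 + 39.73·778 = 93464.54.
Real GDP 2004 (at 1997 prices) = 23.17·251 + 58.64·1042 + 15.58·1066 + 39.73·948 = 121190.87.
Real growth = 121190.87/93464.54 − 1 = 0.2967.

29.67%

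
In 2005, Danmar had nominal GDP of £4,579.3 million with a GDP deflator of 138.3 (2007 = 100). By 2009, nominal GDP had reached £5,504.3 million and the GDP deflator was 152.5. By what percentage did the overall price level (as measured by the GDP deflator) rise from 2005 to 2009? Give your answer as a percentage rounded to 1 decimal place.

Price-level change = 152.5 / 138.3 − 1 = 0.1027.

10.3%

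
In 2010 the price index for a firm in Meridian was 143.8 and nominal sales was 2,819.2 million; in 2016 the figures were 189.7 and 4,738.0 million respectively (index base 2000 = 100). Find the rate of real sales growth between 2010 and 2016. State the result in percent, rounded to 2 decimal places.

27.40%

Deflate each year: 2010 → 2819.2/1.438 = 1960.50; 2016 → 4738.0/1.897 = 2497.63.
So real sales changed by 2497.63/1960.50 − 1 = 0.2740, i.e. 27.40%.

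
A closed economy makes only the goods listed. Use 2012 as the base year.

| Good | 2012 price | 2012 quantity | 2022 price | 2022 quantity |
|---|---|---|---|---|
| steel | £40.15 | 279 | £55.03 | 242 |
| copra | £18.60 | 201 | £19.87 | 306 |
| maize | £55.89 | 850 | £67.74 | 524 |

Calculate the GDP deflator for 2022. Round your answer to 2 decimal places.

Nominal GDP 2022 = 55.03·242 + 19.87·306 + 67.74·524 = 54893.24.
Real GDP 2022 (at 2012 prices) = 40.15·242 + 18.60·306 + 55.89·524 = 44694.26.
Deflator = Nominal/Real × 100 = 54893.24/44694.26 × 100 = 122.819.

122.82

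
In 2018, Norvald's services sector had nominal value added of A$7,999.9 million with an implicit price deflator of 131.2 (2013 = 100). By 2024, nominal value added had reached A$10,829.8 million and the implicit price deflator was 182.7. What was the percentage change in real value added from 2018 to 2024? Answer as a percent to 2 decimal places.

-2.79%

Real value added 2018 = 7999.9 / 1.312 = 6097.48.
Real value added 2024 = 10829.8 / 1.827 = 5927.64.
Real growth = 5927.64 / 6097.48 − 1 = -0.0279.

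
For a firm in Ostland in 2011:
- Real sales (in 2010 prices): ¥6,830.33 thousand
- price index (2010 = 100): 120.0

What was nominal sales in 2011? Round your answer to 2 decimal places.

Nominal sales = Real × (price index/100) = 6830.33 × 1.200 = 8196.40.

¥8,196.40 thousand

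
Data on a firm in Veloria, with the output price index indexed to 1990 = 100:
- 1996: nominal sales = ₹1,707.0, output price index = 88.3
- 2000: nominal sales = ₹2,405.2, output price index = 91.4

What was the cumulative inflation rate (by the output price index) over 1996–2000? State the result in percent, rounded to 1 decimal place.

Price-level change = 91.4 / 88.3 − 1 = 0.0351.

3.5%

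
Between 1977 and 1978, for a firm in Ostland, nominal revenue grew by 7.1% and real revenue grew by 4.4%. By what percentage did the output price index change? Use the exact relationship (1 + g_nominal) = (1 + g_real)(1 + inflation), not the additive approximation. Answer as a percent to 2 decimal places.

2.59%

(1 + g_nom) = (1 + g_real)(1 + π), so π = 1.0710 / 1.0440 − 1 = 0.02586.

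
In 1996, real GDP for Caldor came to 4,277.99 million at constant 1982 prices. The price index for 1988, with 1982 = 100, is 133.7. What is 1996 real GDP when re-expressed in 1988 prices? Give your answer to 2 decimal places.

5,719.67 million

Real GDP in 1988 prices = Real GDP in 1982 prices × (P_1988/P_1982) = 4277.99 × 1.337 = 5719.67.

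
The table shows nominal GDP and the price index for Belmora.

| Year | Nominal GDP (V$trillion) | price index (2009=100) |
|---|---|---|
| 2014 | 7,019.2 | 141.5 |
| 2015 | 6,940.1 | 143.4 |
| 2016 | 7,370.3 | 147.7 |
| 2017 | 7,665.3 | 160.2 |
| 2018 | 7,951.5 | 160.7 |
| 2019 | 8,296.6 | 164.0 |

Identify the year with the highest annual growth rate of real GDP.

2018

2015: real = 6940.1/1.434 = 4839.68; growth vs 2014 (4960.57) = -2.44%.
2016: real = 7370.3/1.477 = 4990.05; growth vs 2015 (4839.68) = 3.11%.
2017: real = 7665.3/1.602 = 4784.83; growth vs 2016 (4990.05) = -4.11%.
2018: real = 7951.5/1.607 = 4948.04; growth vs 2017 (4784.83) = 3.41%.
2019: real = 8296.6/1.640 = 5058.90; growth vs 2018 (4948.04) = 2.24%.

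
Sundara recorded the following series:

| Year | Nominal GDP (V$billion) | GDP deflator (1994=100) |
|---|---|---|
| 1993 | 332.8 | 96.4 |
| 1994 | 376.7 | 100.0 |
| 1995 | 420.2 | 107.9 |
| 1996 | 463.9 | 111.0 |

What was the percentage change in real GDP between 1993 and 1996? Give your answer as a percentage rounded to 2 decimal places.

21.06%

Real GDP 1993 = 332.8/0.964 = 345.23.
Real GDP 1996 = 463.9/1.110 = 417.93.
Change = 417.93/345.23 − 1 = 0.2106.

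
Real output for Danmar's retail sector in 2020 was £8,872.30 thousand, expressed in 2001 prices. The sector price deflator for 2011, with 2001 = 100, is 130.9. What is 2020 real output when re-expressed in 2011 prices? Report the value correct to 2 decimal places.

Real output in 2011 prices = Real output in 2001 prices × (P_2011/P_2001) = 8872.30 × 1.309 = 11613.84.

£11,613.84 thousand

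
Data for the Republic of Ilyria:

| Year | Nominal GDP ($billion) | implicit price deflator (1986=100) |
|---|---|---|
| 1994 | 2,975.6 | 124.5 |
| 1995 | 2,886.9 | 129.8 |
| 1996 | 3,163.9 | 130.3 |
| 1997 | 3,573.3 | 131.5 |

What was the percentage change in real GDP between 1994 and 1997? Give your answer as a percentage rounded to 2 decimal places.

13.69%

Real GDP 1994 = 2975.6/1.245 = 2390.04.
Real GDP 1997 = 3573.3/1.315 = 2717.34.
Change = 2717.34/2390.04 − 1 = 0.1369.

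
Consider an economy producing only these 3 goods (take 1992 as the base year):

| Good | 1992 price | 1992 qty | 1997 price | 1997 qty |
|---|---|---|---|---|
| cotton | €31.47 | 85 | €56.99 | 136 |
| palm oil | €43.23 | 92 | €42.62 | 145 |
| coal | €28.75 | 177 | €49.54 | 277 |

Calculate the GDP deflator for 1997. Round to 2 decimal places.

149.38

Nominal GDP 1997 = 56.99·136 + 42.62·145 + 49.54·277 = 27653.12.
Real GDP 1997 (at 1992 prices) = 31.47·136 + 43.23·145 + 28.75·277 = 18512.02.
Deflator = Nominal/Real × 100 = 27653.12/18512.02 × 100 = 149.379.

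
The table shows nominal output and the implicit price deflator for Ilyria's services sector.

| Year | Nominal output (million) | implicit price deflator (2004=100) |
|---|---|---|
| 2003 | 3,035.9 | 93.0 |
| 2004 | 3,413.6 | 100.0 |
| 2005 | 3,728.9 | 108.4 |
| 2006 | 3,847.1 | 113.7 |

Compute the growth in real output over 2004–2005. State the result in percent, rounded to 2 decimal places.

0.77%

Real output 2004 = 3413.6/1.000 = 3413.60.
Real output 2005 = 3728.9/1.084 = 3439.94.
Change = 3439.94/3413.60 − 1 = 0.0077.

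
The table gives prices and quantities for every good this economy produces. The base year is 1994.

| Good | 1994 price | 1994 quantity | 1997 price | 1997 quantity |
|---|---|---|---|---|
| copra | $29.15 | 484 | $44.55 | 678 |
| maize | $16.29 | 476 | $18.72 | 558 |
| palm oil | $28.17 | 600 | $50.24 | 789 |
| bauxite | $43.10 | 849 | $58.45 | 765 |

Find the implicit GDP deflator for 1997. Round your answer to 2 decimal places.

148.72

Nominal GDP 1997 = 44.55·678 + 18.72·558 + 50.24·789 + 58.45·765 = 125004.27.
Real GDP 1997 (at 1994 prices) = 29.15·678 + 16.29·558 + 28.17·789 + 43.10·765 = 84051.15.
Deflator = Nominal/Real × 100 = 125004.27/84051.15 × 100 = 148.724.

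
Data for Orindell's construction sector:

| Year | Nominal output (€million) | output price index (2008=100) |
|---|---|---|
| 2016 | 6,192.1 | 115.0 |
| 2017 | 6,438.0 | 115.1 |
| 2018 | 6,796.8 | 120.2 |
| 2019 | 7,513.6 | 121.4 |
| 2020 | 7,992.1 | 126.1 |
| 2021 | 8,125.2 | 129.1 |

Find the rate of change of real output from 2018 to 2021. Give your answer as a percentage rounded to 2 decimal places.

Real output 2018 = 6796.8/1.202 = 5654.58.
Real output 2021 = 8125.2/1.291 = 6293.73.
Change = 6293.73/5654.58 − 1 = 0.1130.

11.30%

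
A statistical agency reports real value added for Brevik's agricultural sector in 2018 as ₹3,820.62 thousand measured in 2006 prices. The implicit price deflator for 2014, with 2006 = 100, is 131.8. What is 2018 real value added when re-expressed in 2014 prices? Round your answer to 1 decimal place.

Real value added in 2014 prices = Real value added in 2006 prices × (P_2014/P_2006) = 3820.62 × 1.318 = 5035.58.

₹5,035.6 thousand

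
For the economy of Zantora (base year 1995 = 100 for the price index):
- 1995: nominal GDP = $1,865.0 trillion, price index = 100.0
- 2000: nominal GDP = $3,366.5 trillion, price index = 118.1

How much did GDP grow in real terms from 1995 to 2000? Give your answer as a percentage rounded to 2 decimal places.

52.84%

Deflate each year: 1995 → 1865.0/1.000 = 1865.00; 2000 → 3366.5/1.181 = 2850.55.
So real GDP changed by 2850.55/1865.00 − 1 = 0.5284, i.e. 52.84%.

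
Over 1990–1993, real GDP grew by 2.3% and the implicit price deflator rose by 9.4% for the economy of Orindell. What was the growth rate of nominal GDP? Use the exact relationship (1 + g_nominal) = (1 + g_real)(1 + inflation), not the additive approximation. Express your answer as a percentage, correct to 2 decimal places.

(1 + g_nom) = (1 + g_real)(1 + π) = 1.0230 × 1.0940 = 1.11916.

11.92%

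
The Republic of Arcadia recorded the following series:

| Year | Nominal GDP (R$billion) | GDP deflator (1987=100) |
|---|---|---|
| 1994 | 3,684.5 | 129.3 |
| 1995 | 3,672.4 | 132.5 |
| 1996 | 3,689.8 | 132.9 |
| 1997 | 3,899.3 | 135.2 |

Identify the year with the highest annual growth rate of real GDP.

1995: real = 3672.4/1.325 = 2771.62; growth vs 1994 (2849.57) = -2.74%.
1996: real = 3689.8/1.329 = 2776.37; growth vs 1995 (2771.62) = 0.17%.
1997: real = 3899.3/1.352 = 2884.10; growth vs 1996 (2776.37) = 3.88%.

1997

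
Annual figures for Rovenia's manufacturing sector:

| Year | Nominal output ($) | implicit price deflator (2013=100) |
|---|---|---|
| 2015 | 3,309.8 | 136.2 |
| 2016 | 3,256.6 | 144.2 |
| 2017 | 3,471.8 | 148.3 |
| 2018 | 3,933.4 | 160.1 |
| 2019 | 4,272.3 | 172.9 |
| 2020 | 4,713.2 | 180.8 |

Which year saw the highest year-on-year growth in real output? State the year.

2020

2016: real = 3256.6/1.442 = 2258.39; growth vs 2015 (2430.10) = -7.07%.
2017: real = 3471.8/1.483 = 2341.07; growth vs 2016 (2258.39) = 3.66%.
2018: real = 3933.4/1.601 = 2456.84; growth vs 2017 (2341.07) = 4.95%.
2019: real = 4272.3/1.729 = 2470.97; growth vs 2018 (2456.84) = 0.58%.
2020: real = 4713.2/1.808 = 2606.86; growth vs 2019 (2470.97) = 5.50%.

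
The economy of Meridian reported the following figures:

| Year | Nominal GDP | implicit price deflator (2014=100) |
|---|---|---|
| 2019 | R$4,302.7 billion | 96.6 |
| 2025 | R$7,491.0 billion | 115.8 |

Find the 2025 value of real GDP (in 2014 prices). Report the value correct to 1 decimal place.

R$6,468.9 billion

Real GDP = Nominal / (implicit price deflator/100) = 7491.0 / 1.158 = 6468.91.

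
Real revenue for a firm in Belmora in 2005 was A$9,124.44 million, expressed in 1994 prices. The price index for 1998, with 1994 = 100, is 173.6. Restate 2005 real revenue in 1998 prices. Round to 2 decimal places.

Real revenue in 1998 prices = Real revenue in 1994 prices × (P_1998/P_1994) = 9124.44 × 1.736 = 15840.03.

A$15,840.03 million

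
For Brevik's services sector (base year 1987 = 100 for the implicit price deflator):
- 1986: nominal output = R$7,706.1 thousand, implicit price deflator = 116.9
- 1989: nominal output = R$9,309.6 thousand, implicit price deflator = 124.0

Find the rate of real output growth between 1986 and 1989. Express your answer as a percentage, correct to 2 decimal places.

13.89%

Deflate each year: 1986 → 7706.1/1.169 = 6592.04; 1989 → 9309.6/1.240 = 7507.74.
So real output changed by 7507.74/6592.04 − 1 = 0.1389, i.e. 13.89%.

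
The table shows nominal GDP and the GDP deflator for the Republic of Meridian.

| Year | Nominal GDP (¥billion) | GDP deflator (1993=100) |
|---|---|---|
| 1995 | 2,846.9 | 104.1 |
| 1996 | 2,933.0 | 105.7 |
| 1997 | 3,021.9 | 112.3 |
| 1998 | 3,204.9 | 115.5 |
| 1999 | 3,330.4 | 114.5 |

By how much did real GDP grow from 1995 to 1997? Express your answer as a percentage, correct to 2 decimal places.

Real GDP 1995 = 2846.9/1.041 = 2734.77.
Real GDP 1997 = 3021.9/1.123 = 2690.92.
Change = 2690.92/2734.77 − 1 = -0.0160.

-1.60%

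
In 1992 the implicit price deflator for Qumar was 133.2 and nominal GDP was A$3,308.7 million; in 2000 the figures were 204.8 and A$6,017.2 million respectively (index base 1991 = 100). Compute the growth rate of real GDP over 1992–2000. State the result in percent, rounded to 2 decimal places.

Deflate each year: 1992 → 3308.7/1.332 = 2484.01; 2000 → 6017.2/2.048 = 2938.09.
So real GDP changed by 2938.09/2484.01 − 1 = 0.1828, i.e. 18.28%.

18.28%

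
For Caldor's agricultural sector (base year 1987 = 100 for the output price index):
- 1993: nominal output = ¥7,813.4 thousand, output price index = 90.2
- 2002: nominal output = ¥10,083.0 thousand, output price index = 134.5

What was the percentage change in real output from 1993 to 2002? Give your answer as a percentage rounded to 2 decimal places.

-13.46%

Real output 1993 = 7813.4 / 0.902 = 8662.31.
Real output 2002 = 10083.0 / 1.345 = 7496.65.
Real growth = 7496.65 / 8662.31 − 1 = -0.1346.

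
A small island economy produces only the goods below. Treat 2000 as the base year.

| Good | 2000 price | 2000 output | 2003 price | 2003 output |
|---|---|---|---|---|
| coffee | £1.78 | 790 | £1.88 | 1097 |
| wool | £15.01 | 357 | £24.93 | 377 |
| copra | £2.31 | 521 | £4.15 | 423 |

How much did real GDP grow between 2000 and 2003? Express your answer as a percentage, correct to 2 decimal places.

7.78%

Real GDP 2000 = Nominal GDP 2000 = 1.78·790 + 15.01·357 + 2.31·521 = 7968.28.
Real GDP 2003 (at 2000 prices) = 1.78·1097 + 15.01·377 + 2.31·423 = 8588.56.
Real growth = 8588.56/7968.28 − 1 = 0.0778.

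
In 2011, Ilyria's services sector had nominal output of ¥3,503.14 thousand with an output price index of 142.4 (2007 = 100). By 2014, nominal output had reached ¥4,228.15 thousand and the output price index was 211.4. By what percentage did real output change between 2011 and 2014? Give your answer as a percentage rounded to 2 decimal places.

Real output 2011 = 3503.14 / 1.424 = 2460.07.
Real output 2014 = 4228.15 / 2.114 = 2000.07.
Real growth = 2000.07 / 2460.07 − 1 = -0.1870.

-18.70%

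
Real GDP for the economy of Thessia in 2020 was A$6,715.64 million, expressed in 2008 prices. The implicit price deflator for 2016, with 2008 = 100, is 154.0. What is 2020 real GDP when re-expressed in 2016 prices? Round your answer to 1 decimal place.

A$10,342.1 million

Real GDP in 2016 prices = Real GDP in 2008 prices × (P_2016/P_2008) = 6715.64 × 1.540 = 10342.09.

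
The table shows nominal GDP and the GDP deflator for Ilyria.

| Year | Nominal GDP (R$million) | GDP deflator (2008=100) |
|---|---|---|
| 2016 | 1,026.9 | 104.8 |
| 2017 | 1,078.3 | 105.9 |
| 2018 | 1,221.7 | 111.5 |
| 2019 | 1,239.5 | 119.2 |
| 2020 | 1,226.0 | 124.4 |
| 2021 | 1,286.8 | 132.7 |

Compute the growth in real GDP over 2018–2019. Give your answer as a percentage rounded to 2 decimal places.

Real GDP 2018 = 1221.7/1.115 = 1095.70.
Real GDP 2019 = 1239.5/1.192 = 1039.85.
Change = 1039.85/1095.70 − 1 = -0.0510.

-5.10%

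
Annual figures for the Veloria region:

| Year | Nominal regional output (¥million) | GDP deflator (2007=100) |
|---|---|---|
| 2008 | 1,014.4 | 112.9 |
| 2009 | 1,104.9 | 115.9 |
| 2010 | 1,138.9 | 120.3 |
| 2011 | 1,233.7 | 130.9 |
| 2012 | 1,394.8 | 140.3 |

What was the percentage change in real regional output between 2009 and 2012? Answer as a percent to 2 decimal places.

Real regional output 2009 = 1104.9/1.159 = 953.32.
Real regional output 2012 = 1394.8/1.403 = 994.16.
Change = 994.16/953.32 − 1 = 0.0428.

4.28%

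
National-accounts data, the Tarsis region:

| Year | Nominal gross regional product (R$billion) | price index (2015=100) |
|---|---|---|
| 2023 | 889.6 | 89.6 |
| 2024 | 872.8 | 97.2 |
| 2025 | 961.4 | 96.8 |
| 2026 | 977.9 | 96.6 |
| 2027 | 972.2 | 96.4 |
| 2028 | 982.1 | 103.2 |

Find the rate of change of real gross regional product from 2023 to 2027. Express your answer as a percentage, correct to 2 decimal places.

1.58%

Real gross regional product 2023 = 889.6/0.896 = 992.86.
Real gross regional product 2027 = 972.2/0.964 = 1008.51.
Change = 1008.51/992.86 − 1 = 0.0158.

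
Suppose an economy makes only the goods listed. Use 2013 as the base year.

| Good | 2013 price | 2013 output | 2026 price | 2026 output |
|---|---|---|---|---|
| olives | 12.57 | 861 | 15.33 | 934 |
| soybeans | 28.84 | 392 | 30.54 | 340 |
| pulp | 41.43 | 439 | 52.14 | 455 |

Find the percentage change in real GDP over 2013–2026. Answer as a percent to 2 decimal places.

0.20%

Real GDP 2013 = Nominal GDP 2013 = 12.57·861 + 28.84·392 + 41.43·439 = 40315.82.
Real GDP 2026 (at 2013 prices) = 12.57·934 + 28.84·340 + 41.43·455 = 40396.63.
Real growth = 40396.63/40315.82 − 1 = 0.0020.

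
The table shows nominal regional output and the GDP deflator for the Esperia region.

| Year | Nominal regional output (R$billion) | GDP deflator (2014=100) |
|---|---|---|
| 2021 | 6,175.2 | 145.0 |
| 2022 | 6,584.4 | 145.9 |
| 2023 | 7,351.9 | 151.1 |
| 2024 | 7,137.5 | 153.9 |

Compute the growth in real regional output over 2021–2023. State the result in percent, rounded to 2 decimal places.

Real regional output 2021 = 6175.2/1.450 = 4258.76.
Real regional output 2023 = 7351.9/1.511 = 4865.59.
Change = 4865.59/4258.76 − 1 = 0.1425.

14.25%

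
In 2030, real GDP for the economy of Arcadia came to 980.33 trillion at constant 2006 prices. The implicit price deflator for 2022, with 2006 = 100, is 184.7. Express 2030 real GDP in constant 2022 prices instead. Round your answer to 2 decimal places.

Real GDP in 2022 prices = Real GDP in 2006 prices × (P_2022/P_2006) = 980.33 × 1.847 = 1810.67.

1,810.67 trillion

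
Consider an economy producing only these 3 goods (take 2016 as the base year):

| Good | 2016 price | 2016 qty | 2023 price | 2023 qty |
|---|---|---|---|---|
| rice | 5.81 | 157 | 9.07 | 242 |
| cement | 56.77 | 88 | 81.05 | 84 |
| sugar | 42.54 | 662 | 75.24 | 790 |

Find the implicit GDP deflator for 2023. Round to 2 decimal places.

172.05

Nominal GDP 2023 = 9.07·242 + 81.05·84 + 75.24·790 = 68442.74.
Real GDP 2023 (at 2016 prices) = 5.81·242 + 56.77·84 + 42.54·790 = 39781.30.
Deflator = Nominal/Real × 100 = 68442.74/39781.30 × 100 = 172.048.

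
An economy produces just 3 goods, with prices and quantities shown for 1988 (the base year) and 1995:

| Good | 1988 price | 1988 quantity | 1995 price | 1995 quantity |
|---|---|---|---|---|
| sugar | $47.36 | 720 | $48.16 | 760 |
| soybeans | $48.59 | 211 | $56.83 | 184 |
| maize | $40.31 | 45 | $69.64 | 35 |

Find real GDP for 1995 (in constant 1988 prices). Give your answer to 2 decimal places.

Real GDP 1995 = Σ (p_1988 × q_1995) = 47.36·760 + 48.59·184 + 40.31·35 = 46345.01.

$46345.01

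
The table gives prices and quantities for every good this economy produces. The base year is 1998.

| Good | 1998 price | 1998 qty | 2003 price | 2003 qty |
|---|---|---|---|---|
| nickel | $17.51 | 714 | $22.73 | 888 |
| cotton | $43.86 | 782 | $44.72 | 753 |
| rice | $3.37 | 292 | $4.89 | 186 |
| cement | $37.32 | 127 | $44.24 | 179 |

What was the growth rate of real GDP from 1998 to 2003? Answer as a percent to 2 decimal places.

Real GDP 1998 = Nominal GDP 1998 = 17.51·714 + 43.86·782 + 3.37·292 + 37.32·127 = 52524.34.
Real GDP 2003 (at 1998 prices) = 17.51·888 + 43.86·753 + 3.37·186 + 37.32·179 = 55882.56.
Real growth = 55882.56/52524.34 − 1 = 0.0639.

6.39%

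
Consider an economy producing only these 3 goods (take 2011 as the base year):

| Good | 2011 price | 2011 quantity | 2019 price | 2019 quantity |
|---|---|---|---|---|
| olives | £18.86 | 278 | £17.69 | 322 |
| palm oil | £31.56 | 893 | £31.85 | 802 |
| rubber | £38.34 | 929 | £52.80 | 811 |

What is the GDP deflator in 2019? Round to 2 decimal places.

118.54

Nominal GDP 2019 = 17.69·322 + 31.85·802 + 52.80·811 = 74060.68.
Real GDP 2019 (at 2011 prices) = 18.86·322 + 31.56·802 + 38.34·811 = 62477.78.
Deflator = Nominal/Real × 100 = 74060.68/62477.78 × 100 = 118.539.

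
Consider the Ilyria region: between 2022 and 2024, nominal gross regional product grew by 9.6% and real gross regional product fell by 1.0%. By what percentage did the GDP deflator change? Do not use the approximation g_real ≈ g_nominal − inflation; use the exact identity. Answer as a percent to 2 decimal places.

10.71%

(1 + g_nom) = (1 + g_real)(1 + π), so π = 1.0960 / 0.9900 − 1 = 0.10707.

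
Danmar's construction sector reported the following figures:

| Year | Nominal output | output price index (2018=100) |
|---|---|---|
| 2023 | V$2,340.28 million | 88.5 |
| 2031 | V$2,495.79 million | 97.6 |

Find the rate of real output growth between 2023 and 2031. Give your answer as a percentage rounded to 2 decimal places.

-3.30%

Deflate each year: 2023 → 2340.28/0.885 = 2644.38; 2031 → 2495.79/0.976 = 2557.16.
So real output changed by 2557.16/2644.38 − 1 = -0.0330, i.e. -3.30%.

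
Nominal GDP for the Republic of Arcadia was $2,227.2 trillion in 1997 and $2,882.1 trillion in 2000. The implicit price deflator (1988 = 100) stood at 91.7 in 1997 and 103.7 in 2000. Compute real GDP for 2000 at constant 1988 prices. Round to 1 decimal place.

Real GDP = Nominal / (implicit price deflator/100) = 2882.1 / 1.037 = 2779.27.

$2,779.3 trillion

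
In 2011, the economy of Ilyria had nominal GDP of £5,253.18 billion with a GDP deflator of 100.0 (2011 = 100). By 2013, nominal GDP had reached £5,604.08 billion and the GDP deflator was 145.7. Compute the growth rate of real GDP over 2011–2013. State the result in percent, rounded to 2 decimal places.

-26.78%

Deflate each year: 2011 → 5253.18/1.000 = 5253.18; 2013 → 5604.08/1.457 = 3846.31.
So real GDP changed by 3846.31/5253.18 − 1 = -0.2678, i.e. -26.78%.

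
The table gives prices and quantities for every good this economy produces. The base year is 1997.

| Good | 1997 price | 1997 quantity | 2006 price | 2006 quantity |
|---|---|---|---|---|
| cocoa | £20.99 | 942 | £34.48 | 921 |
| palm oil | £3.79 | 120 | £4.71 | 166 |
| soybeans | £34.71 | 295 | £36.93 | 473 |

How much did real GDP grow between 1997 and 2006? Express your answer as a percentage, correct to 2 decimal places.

Real GDP 1997 = Nominal GDP 1997 = 20.99·942 + 3.79·120 + 34.71·295 = 30466.83.
Real GDP 2006 (at 1997 prices) = 20.99·921 + 3.79·166 + 34.71·473 = 36378.76.
Real growth = 36378.76/30466.83 − 1 = 0.1940.

19.40%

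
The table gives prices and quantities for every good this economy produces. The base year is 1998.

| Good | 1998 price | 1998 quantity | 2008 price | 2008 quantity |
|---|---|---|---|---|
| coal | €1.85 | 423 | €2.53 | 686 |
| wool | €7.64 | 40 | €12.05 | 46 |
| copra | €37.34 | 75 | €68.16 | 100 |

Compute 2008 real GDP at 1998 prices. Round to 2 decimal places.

€5354.54

Real GDP 2008 = Σ (p_1998 × q_2008) = 1.85·686 + 7.64·46 + 37.34·100 = 5354.54.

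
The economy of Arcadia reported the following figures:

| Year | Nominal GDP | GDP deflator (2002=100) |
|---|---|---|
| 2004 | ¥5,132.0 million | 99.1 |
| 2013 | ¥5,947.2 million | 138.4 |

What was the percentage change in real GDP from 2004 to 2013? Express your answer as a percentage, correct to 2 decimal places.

Deflate each year: 2004 → 5132.0/0.991 = 5178.61; 2013 → 5947.2/1.384 = 4297.11.
So real GDP changed by 4297.11/5178.61 − 1 = -0.1702, i.e. -17.02%.

-17.02%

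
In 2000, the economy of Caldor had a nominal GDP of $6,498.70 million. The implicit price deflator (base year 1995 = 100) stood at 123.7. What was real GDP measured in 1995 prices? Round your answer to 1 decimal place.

$5,253.6 million

Real GDP = Nominal / (implicit price deflator/100) = 6498.70 / 1.237 = 5253.60.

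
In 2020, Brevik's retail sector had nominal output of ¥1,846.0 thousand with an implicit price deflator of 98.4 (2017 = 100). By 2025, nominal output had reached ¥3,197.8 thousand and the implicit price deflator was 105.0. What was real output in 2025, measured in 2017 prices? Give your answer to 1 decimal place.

Real output = Nominal / (implicit price deflator/100) = 3197.8 / 1.050 = 3045.52.

¥3,045.5 thousand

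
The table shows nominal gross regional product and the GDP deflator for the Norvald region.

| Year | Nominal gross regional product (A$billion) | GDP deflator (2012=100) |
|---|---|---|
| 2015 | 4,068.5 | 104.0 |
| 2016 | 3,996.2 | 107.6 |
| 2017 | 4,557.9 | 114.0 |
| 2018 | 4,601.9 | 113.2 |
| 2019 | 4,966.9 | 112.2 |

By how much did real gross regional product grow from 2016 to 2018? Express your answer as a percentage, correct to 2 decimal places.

Real gross regional product 2016 = 3996.2/1.076 = 3713.94.
Real gross regional product 2018 = 4601.9/1.132 = 4065.28.
Change = 4065.28/3713.94 − 1 = 0.0946.

9.46%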